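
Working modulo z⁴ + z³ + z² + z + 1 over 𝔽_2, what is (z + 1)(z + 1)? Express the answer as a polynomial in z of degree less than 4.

z^2 + 1

Multiply in 𝔽_2[z]: (z + 1)·(z + 1) = z² + 1.
Reduced: z² + 1.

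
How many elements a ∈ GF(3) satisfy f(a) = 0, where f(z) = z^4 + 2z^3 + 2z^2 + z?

3

Evaluate at each of the 3 elements of GF(3):
f(0) = 0 → root; f(1) = 0 → root; f(2) = 0 → root.
Roots: {0, 1, 2}.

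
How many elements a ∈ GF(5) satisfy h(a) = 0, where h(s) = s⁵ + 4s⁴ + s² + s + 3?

Evaluate at each of the 5 elements of GF(5):
h(0) = 3; h(1) = 0 → root; h(2) = 0 → root; h(3) = 2; h(4) = 1.
Roots: {1, 2}.

2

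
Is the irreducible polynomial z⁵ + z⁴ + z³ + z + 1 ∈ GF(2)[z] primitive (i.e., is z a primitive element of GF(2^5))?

Yes

Write f(z) = z⁵ + z⁴ + z³ + z + 1.
|GF(2^5)^×| = 2^5 − 1 = 31. Prime factorization: 31 = 31.
f is primitive ⇔ z has order 31 in GF(2)[z]/(f), i.e. z^(31/q) ≠ 1 for each prime q | 31.
z^(1) mod f = z.
None equal 1, so z has full order 31; f is primitive.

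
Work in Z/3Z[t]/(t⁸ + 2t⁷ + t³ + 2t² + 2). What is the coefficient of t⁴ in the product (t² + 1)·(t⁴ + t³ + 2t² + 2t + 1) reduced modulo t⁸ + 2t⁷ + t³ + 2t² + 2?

Multiply in Z/3Z[t]: (t² + 1)·(t⁴ + t³ + 2t² + 2t + 1) = t⁶ + t⁵ + 2t + 1.
Reduced: t⁶ + t⁵ + 2t + 1.

0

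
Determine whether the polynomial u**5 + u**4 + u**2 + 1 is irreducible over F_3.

Yes

Write m(u) = u**5 + u**4 + u**2 + 1.
Check for roots in F_3: m(0) = 1; m(1) = 1; m(2) = 2.
No roots, so no linear factors.
Monic irreducibles of degree 2 over GF(3): u**2 + 1, u**2 + u - 1, u**2 - u - 1.
None of them divide m (all give nonzero remainder).
No irreducible factor of degree ≤ 2 exists, so m is irreducible over GF(3).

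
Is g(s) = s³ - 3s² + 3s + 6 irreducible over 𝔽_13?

Yes

Check each element of 𝔽_13 for a root: g(0)=6, g(1)=7, g(2)=8, g(3)=2, g(4)=8, g(5)=6, g(6)=2, g(7)=2, g(8)=12, g(9)=12, g(10)=8, g(11)=6, g(12)=12.
No roots. A degree-3 polynomial over a field with no linear factor is irreducible.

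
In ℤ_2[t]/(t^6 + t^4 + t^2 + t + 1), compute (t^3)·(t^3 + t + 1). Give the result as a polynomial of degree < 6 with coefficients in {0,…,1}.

t^3 + t^2 + t + 1

Multiply in ℤ_2[t]: (t^3)·(t^3 + t + 1) = t^6 + t^4 + t^3.
Reduce using t^6 ≡ t^4 + t^2 + t + 1 (mod t^6 + t^4 + t^2 + t + 1).
Reduced: t^3 + t^2 + t + 1.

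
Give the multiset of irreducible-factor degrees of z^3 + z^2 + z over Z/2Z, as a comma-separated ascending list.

Write h(z) = z^3 + z^2 + z.
Roots in Z/2Z: h(0) = 0 → root; h(1) = 1.
Linear factors from roots: (z).
Complete factorization: h(z) = (z)·(z^2 + z + 1).
Factor degrees with multiplicity: 1 + 2 = 3.

1, 2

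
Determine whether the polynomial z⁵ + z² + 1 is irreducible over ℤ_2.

Yes

Write g(z) = z⁵ + z² + 1.
Check for roots in ℤ_2: g(0) = 1; g(1) = 1.
No roots, so no linear factors.
Monic irreducibles of degree 2 over GF(2): z² + z + 1.
None of them divide g (all give nonzero remainder).
No irreducible factor of degree ≤ 2 exists, so g is irreducible over GF(2).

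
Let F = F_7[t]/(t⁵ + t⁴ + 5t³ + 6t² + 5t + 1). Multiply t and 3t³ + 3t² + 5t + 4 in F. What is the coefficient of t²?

5

Multiply in F_7[t]: (t)·(3t³ + 3t² + 5t + 4) = 3t⁴ + 3t³ + 5t² + 4t.
Reduced: 3t⁴ + 3t³ + 5t² + 4t.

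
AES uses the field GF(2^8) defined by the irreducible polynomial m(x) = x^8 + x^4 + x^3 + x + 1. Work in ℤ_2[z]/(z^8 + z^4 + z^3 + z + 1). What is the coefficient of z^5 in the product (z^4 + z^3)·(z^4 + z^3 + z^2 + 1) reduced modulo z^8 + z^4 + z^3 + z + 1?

1

Multiply in ℤ_2[z]: (z^4 + z^3)·(z^4 + z^3 + z^2 + 1) = z^8 + z^5 + z^4 + z^3.
Reduce using z^8 ≡ z^4 + z^3 + z + 1 (mod z^8 + z^4 + z^3 + z + 1).
Reduced: z^5 + z + 1.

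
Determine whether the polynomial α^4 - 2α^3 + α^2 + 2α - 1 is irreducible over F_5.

Yes

Write f(α) = α^4 - 2α^3 + α^2 + 2α - 1.
Check for roots in F_5: f(0) = 4; f(1) = 1; f(2) = 2; f(3) = 1; f(4) = 1.
No roots, so no linear factors.
Degree-2 irreducible divisors: test the 10 monic irreducibles of degree 2 over GF(5).
None of them divide f (all give nonzero remainder).
No irreducible factor of degree ≤ 2 exists, so f is irreducible over GF(5).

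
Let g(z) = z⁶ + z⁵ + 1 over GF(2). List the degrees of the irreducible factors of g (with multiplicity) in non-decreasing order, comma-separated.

Roots in GF(2): g(0) = 1; g(1) = 1.
Complete factorization: g(z) = (z⁶ + z⁵ + 1).
Factor degrees with multiplicity: 6 = 6.

6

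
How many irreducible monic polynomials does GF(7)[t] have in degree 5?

By the necklace-counting formula, N_7(5) = (1/5) Σ_{d|5} μ(5/d)·7^d.
Divisors of 5: 1, 5; μ(5/d) for each: -1, 1.
Σ = − 7^1 + 7^5 = 16800.
N = 16800/5 = 3360.

3360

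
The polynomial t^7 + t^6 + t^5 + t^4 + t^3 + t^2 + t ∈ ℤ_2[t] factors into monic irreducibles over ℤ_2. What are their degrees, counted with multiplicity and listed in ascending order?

Write g(t) = t^7 + t^6 + t^5 + t^4 + t^3 + t^2 + t.
Roots in ℤ_2: g(0) = 0 → root; g(1) = 1.
Linear factors from roots: (t).
Complete factorization: g(t) = (t)·(t^3 + t + 1)·(t^3 + t^2 + 1).
Factor degrees with multiplicity: 1 + 3 + 3 = 7.

1, 3, 3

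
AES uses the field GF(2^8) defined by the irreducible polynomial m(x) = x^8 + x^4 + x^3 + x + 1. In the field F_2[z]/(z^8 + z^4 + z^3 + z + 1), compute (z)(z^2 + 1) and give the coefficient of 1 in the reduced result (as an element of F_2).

Multiply in F_2[z]: (z)·(z^2 + 1) = z^3 + z.
Reduced: z^3 + z.

0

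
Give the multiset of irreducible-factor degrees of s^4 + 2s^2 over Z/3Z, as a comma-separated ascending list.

1, 1, 1, 1

Write h(s) = s^4 + 2s^2.
Roots in Z/3Z: h(0) = 0 → root; h(1) = 0 → root; h(2) = 0 → root.
Linear factors from roots: (s), (s + 2), (s + 1).
Complete factorization: h(s) = (s + 1)·(s + 2)·(s)^2.
Factor degrees with multiplicity: 1 + 1 + 1 + 1 = 4.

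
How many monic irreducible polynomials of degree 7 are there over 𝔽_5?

11160

The number of monic irreducibles of degree 7 over GF(5) is (1/7)·Σ_{d∣7} μ(7/d) 5^d.
Divisors of 7: 1, 7; μ(7/d) for each: -1, 1.
Σ = − 5^1 + 5^7 = 78120.
N = 78120/7 = 11160.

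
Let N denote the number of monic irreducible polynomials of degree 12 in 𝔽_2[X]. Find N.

335

The number of monic irreducibles of degree 12 over GF(2) is (1/12)·Σ_{d∣12} μ(12/d) 2^d.
Divisors of 12: 1, 2, 3, 4, 6, 12; μ(12/d) for each: 0, 1, 0, -1, -1, 1.
Σ = 2^2 − 2^4 − 2^6 + 2^12 = 4020.
N = 4020/12 = 335.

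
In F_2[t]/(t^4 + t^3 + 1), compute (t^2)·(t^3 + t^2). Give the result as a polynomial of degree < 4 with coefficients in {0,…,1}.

t

Multiply in F_2[t]: (t^2)·(t^3 + t^2) = t^5 + t^4.
Reduce using t^4 ≡ t^3 + 1 (mod t^4 + t^3 + 1).
Reduced: t.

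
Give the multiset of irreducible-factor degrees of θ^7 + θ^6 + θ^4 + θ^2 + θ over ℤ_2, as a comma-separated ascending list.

1, 2, 2, 2

Write h(θ) = θ^7 + θ^6 + θ^4 + θ^2 + θ.
Roots in ℤ_2: h(0) = 0 → root; h(1) = 1.
Linear factors from roots: (θ).
Complete factorization: h(θ) = (θ)·(θ^2 + θ + 1)^3.
Factor degrees with multiplicity: 1 + 2 + 2 + 2 = 7.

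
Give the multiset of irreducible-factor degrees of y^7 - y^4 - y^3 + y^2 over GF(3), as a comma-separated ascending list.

Write f(y) = y^7 - y^4 - y^3 + y^2.
Roots in GF(3): f(0) = 0 → root; f(1) = 0 → root; f(2) = 0 → root.
Linear factors from roots: (y), (y - 1), (y + 1).
Complete factorization: f(y) = (y - 1)·(y)^2·(y + 1)^2·(y^2 - y - 1).
Factor degrees with multiplicity: 1 + 1 + 1 + 1 + 1 + 2 = 7.

1, 1, 1, 1, 1, 2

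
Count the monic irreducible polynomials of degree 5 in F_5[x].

624

By the necklace-counting formula, N_5(5) = (1/5) Σ_{d|5} μ(5/d)·5^d.
Divisors of 5: 1, 5; μ(5/d) for each: -1, 1.
Σ = − 5^1 + 5^5 = 3120.
N = 3120/5 = 624.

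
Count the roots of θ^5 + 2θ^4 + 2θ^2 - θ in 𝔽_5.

3

Write P(θ) = θ^5 + 2θ^4 + 2θ^2 - θ.
Evaluate at each of the 5 elements of 𝔽_5:
P(0) = 0 → root; P(1) = 4; P(2) = 0 → root; P(3) = 0 → root; P(4) = 4.
Roots: {0, 2, 3}.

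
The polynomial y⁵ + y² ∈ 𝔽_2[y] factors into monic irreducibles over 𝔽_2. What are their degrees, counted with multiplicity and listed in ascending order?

1, 1, 1, 2

Write h(y) = y⁵ + y².
Roots in 𝔽_2: h(0) = 0 → root; h(1) = 0 → root.
Linear factors from roots: (y), (y + 1).
Complete factorization: h(y) = (y + 1)·(y)^2·(y² + y + 1).
Factor degrees with multiplicity: 1 + 1 + 1 + 2 = 5.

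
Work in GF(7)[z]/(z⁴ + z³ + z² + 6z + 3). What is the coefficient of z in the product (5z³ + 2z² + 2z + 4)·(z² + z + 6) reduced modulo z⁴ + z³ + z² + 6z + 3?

3

Multiply in GF(7)[z]: (5z³ + 2z² + 2z + 4)·(z² + z + 6) = 5z⁵ + 6z³ + 4z² + 2z + 3.
Reduce using z⁴ ≡ 6z³ + 6z² + z + 4 (mod z⁴ + z³ + z² + 6z + 3).
Reduced: 6z³ + 3z + 4.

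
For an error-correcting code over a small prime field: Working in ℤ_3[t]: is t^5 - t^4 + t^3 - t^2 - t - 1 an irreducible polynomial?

Yes

Write m(t) = t^5 - t^4 + t^3 - t^2 - t - 1.
Check for roots in ℤ_3: m(0) = 2; m(1) = 1; m(2) = 2.
No roots, so no linear factors.
Monic irreducibles of degree 2 over GF(3): t^2 + 1, t^2 + t - 1, t^2 - t - 1.
None of them divide m (all give nonzero remainder).
No irreducible factor of degree ≤ 2 exists, so m is irreducible over GF(3).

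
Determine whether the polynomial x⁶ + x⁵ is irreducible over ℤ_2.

No

Write h(x) = x⁶ + x⁵.
Check for roots in ℤ_2: h(0) = 0 → root; h(1) = 0 → root.
h(0) = 0, so (x) divides h(x); h is reducible.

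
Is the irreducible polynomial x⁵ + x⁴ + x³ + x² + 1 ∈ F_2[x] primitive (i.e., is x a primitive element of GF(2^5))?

Yes

Write f(x) = x⁵ + x⁴ + x³ + x² + 1.
|GF(2^5)^×| = 2^5 − 1 = 31. Prime factorization: 31 = 31.
f is primitive ⇔ x has order 31 in GF(2)[x]/(f), i.e. x^(31/q) ≠ 1 for each prime q | 31.
x^(1) mod f = x.
None equal 1, so x has full order 31; f is primitive.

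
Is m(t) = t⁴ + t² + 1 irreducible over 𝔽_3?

Check for roots in 𝔽_3: m(0) = 1; m(1) = 0 → root; m(2) = 0 → root.
m(1) = 0, so (t − 1) divides m(t); m is reducible.

No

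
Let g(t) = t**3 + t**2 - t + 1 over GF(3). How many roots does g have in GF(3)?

0

Evaluate at each of the 3 elements of GF(3):
g(0) = 1; g(1) = 2; g(2) = 2.
No element is a root.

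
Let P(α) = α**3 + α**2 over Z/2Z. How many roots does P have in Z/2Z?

Evaluate at each of the 2 elements of Z/2Z:
P(0) = 0 → root; P(1) = 0 → root.
Roots: {0, 1}.

2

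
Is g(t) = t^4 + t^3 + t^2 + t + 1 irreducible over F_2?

Check for roots in F_2: g(0) = 1; g(1) = 1.
No roots, so no linear factors.
Monic irreducibles of degree 2 over GF(2): t^2 + t + 1.
None of them divide g (all give nonzero remainder).
No irreducible factor of degree ≤ 2 exists, so g is irreducible over GF(2).

Yes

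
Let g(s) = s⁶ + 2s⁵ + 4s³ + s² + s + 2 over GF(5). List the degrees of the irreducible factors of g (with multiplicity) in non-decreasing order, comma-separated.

2, 4

Roots in GF(5): g(0) = 2; g(1) = 1; g(2) = 3; g(3) = 2; g(4) = 2.
Complete factorization: g(s) = (s² + 4s + 1)·(s⁴ + 3s³ + 2s² + 3s + 2).
Factor degrees with multiplicity: 2 + 4 = 6.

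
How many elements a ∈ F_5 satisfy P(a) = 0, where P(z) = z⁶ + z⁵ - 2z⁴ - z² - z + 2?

Evaluate at each of the 5 elements of F_5:
P(0) = 2; P(1) = 0 → root; P(2) = 0 → root; P(3) = 0 → root; P(4) = 0 → root.
Roots: {1, 2, 3, 4}.

4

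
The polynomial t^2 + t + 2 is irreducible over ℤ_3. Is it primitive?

Write f(t) = t^2 + t + 2.
|GF(3^2)^×| = 3^2 − 1 = 8. Prime factorization: 8 = 2^3.
f is primitive ⇔ t has order 8 in GF(3)[t]/(f), i.e. t^(8/q) ≠ 1 for each prime q | 8.
t^(4) mod f = 2.
None equal 1, so t has full order 8; f is primitive.

Yes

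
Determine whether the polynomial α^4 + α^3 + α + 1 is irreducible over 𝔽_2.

No

Write m(α) = α^4 + α^3 + α + 1.
Check for roots in 𝔽_2: m(0) = 1; m(1) = 0 → root.
m(1) = 0, so (α − 1) divides m(α); m is reducible.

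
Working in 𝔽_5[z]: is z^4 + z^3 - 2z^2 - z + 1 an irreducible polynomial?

No

Write f(z) = z^4 + z^3 - 2z^2 - z + 1.
Check for roots in 𝔽_5: f(0) = 1; f(1) = 0 → root; f(2) = 0 → root; f(3) = 3; f(4) = 0 → root.
f(1) = 0, so (z − 1) divides f(z); f is reducible.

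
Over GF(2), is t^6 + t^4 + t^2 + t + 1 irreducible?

Yes

Write P(t) = t^6 + t^4 + t^2 + t + 1.
Check for roots in GF(2): P(0) = 1; P(1) = 1.
No roots, so no linear factors.
Monic irreducibles of degree 2 over GF(2): t^2 + t + 1.
None of them divide P (all give nonzero remainder).
Monic irreducibles of degree 3 over GF(2): t^3 + t + 1, t^3 + t^2 + 1.
None of them divide P (all give nonzero remainder).
No irreducible factor of degree ≤ 3 exists, so P is irreducible over GF(2).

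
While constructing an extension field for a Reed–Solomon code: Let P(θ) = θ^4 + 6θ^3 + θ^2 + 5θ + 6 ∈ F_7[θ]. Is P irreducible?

Check for roots in F_7: P(0) = 6; P(1) = 5; P(2) = 0 → root; P(3) = 0 → root; P(4) = 3; P(5) = 3; P(6) = 4.
P(2) = 0, so (θ − 2) divides P(θ); P is reducible.

No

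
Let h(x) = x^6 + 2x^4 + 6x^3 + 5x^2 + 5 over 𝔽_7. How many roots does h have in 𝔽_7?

Evaluate at each of the 7 elements of 𝔽_7:
h(0) = 5; h(1) = 5; h(2) = 1; h(3) = 4; h(4) = 2; h(5) = 3; h(6) = 0 → root.
Roots: {6}.

1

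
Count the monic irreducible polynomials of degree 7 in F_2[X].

18

The number of monic irreducibles of degree 7 over GF(2) is (1/7)·Σ_{d∣7} μ(7/d) 2^d.
Divisors of 7: 1, 7; μ(7/d) for each: -1, 1.
Σ = − 2^1 + 2^7 = 126.
N = 126/7 = 18.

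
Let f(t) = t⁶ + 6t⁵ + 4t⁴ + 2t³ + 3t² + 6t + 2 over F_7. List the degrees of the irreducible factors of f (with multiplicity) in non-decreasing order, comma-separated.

1, 2, 3

Linear factors from roots: (t + 3).
Complete factorization: f(t) = (t + 3)·(t² + 6t + 3)·(t³ + 4t² + 3t + 1).
Factor degrees with multiplicity: 1 + 2 + 3 = 6.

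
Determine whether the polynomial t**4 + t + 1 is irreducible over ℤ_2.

Write m(t) = t**4 + t + 1.
Check for roots in ℤ_2: m(0) = 1; m(1) = 1.
No roots, so no linear factors.
Monic irreducibles of degree 2 over GF(2): t**2 + t + 1.
None of them divide m (all give nonzero remainder).
No irreducible factor of degree ≤ 2 exists, so m is irreducible over GF(2).

Yes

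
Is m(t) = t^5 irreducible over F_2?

Check for roots in F_2: m(0) = 0 → root; m(1) = 1.
m(0) = 0, so (t) divides m(t); m is reducible.

No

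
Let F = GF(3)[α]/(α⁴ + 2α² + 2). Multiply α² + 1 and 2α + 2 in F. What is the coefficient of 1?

2

Multiply in GF(3)[α]: (α² + 1)·(2α + 2) = 2α³ + 2α² + 2α + 2.
Reduced: 2α³ + 2α² + 2α + 2.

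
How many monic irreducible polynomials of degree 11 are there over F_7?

The number of monic irreducibles of degree 11 over GF(7) is (1/11)·Σ_{d∣11} μ(11/d) 7^d.
Divisors of 11: 1, 11; μ(11/d) for each: -1, 1.
Σ = − 7^1 + 7^11 = 1977326736.
N = 1977326736/11 = 179756976.

179756976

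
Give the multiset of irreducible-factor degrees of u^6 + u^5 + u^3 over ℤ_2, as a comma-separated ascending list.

Write g(u) = u^6 + u^5 + u^3.
Roots in ℤ_2: g(0) = 0 → root; g(1) = 1.
Linear factors from roots: (u).
Complete factorization: g(u) = (u)^3·(u^3 + u^2 + 1).
Factor degrees with multiplicity: 1 + 1 + 1 + 3 = 6.

1, 1, 1, 3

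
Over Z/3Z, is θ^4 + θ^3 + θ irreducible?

No

Write h(θ) = θ^4 + θ^3 + θ.
Check for roots in Z/3Z: h(0) = 0 → root; h(1) = 0 → root; h(2) = 2.
h(0) = 0, so (θ) divides h(θ); h is reducible.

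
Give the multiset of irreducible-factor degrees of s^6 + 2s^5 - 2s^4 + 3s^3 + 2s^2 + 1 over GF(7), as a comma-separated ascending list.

Write h(s) = s^6 + 2s^5 - 2s^4 + 3s^3 + 2s^2 + 1.
Linear factors from roots: (s - 1).
Complete factorization: h(s) = (s - 1)^2·(s^2 + 2s + 3)·(s^2 + 2s - 2).
Factor degrees with multiplicity: 1 + 1 + 2 + 2 = 6.

1, 1, 2, 2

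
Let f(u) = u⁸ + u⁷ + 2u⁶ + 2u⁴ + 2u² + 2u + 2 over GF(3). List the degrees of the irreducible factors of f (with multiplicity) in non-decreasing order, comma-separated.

Roots in GF(3): f(0) = 2; f(1) = 0 → root; f(2) = 0 → root.
Linear factors from roots: (u + 2), (u + 1).
Complete factorization: f(u) = (u + 1)·(u + 2)·(u² + 2u + 2)·(u⁴ + 2u³ + 2).
Factor degrees with multiplicity: 1 + 1 + 2 + 4 = 8.

1, 1, 2, 4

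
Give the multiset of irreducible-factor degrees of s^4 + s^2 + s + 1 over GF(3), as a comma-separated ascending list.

4

Write g(s) = s^4 + s^2 + s + 1.
Roots in GF(3): g(0) = 1; g(1) = 1; g(2) = 2.
Complete factorization: g(s) = (s^4 + s^2 + s + 1).
Factor degrees with multiplicity: 4 = 4.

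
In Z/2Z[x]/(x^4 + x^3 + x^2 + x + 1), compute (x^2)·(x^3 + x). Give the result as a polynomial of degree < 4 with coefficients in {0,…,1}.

x^3 + 1

Multiply in Z/2Z[x]: (x^2)·(x^3 + x) = x^5 + x^3.
Reduce using x^4 ≡ x^3 + x^2 + x + 1 (mod x^4 + x^3 + x^2 + x + 1).
Reduced: x^3 + 1.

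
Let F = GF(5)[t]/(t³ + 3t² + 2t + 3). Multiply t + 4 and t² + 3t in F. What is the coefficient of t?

Multiply in GF(5)[t]: (t + 4)·(t² + 3t) = t³ + 2t² + 2t.
Reduce using t³ ≡ 2t² + 3t + 2 (mod t³ + 3t² + 2t + 3).
Reduced: 4t² + 2.

0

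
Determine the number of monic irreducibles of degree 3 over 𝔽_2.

2

The number of monic irreducibles of degree 3 over GF(2) is (1/3)·Σ_{d∣3} μ(3/d) 2^d.
Divisors of 3: 1, 3; μ(3/d) for each: -1, 1.
Σ = − 2^1 + 2^3 = 6.
N = 6/3 = 2.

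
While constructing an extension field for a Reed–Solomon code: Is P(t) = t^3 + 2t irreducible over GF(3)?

Check for roots in GF(3): P(0) = 0 → root; P(1) = 0 → root; P(2) = 0 → root.
P(0) = 0, so (t) divides P(t); P is reducible.

No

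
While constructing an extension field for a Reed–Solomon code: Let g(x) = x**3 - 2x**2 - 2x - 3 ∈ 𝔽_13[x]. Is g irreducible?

No

Check each element of 𝔽_13 for a root: g(0)=10, g(1)=7, g(2)=6, g(3)=0, g(4)=8, g(5)=10, g(6)=12, g(7)=7, g(8)=1, g(9)=0, g(10)=10, g(11)=11, g(12)=9.
g(3) = 0, so (x − 3) divides g(x); g is reducible.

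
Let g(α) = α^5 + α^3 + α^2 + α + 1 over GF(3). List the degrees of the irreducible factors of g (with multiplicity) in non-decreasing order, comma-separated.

Roots in GF(3): g(0) = 1; g(1) = 2; g(2) = 2.
Complete factorization: g(α) = (α^2 - α - 1)·(α^3 + α^2 - 1).
Factor degrees with multiplicity: 2 + 3 = 5.

2, 3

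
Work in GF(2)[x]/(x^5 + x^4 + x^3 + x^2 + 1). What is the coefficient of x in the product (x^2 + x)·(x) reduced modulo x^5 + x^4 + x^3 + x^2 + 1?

0

Multiply in GF(2)[x]: (x^2 + x)·(x) = x^3 + x^2.
Reduced: x^3 + x^2.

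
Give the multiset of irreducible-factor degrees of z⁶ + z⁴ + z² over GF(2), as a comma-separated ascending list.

1, 1, 2, 2

Write g(z) = z⁶ + z⁴ + z².
Roots in GF(2): g(0) = 0 → root; g(1) = 1.
Linear factors from roots: (z).
Complete factorization: g(z) = (z)^2·(z² + z + 1)^2.
Factor degrees with multiplicity: 1 + 1 + 2 + 2 = 6.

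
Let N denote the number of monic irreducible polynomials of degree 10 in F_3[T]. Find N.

x^(3^10) − x is the product of all monic irreducibles of degree dividing 10; Möbius inversion gives N = (1/10) Σ μ(10/d)·3^d.
Divisors of 10: 1, 2, 5, 10; μ(10/d) for each: 1, -1, -1, 1.
Σ = 3^1 − 3^2 − 3^5 + 3^10 = 58800.
N = 58800/10 = 5880.

5880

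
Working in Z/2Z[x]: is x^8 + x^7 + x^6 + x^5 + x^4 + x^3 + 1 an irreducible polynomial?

Yes

Write P(x) = x^8 + x^7 + x^6 + x^5 + x^4 + x^3 + 1.
Check for roots in Z/2Z: P(0) = 1; P(1) = 1.
No roots, so no linear factors.
Monic irreducibles of degree 2 over GF(2): x^2 + x + 1.
None of them divide P (all give nonzero remainder).
Monic irreducibles of degree 3 over GF(2): x^3 + x + 1, x^3 + x^2 + 1.
None of them divide P (all give nonzero remainder).
Monic irreducibles of degree 4 over GF(2): x^4 + x + 1, x^4 + x^3 + 1, x^4 + x^3 + x^2 + x + 1.
None of them divide P (all give nonzero remainder).
No irreducible factor of degree ≤ 4 exists, so P is irreducible over GF(2).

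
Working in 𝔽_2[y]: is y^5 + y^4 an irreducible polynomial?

No

Write g(y) = y^5 + y^4.
Check for roots in 𝔽_2: g(0) = 0 → root; g(1) = 0 → root.
g(0) = 0, so (y) divides g(y); g is reducible.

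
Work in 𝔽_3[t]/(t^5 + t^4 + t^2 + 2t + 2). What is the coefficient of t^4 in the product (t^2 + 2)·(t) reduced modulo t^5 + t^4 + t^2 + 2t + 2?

0

Multiply in 𝔽_3[t]: (t^2 + 2)·(t) = t^3 + 2t.
Reduced: t^3 + 2t.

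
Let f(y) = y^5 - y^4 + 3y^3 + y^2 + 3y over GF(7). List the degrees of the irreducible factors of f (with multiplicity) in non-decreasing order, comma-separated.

1, 1, 1, 2

Linear factors from roots: (y), (y - 1), (y + 1).
Complete factorization: f(y) = (y)·(y + 1)·(y - 1)·(y^2 - y - 3).
Factor degrees with multiplicity: 1 + 1 + 1 + 2 = 5.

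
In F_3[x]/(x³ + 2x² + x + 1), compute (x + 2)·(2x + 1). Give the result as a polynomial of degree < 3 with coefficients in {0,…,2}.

2x^2 + 2x + 2

Multiply in F_3[x]: (x + 2)·(2x + 1) = 2x² + 2x + 2.
Reduced: 2x² + 2x + 2.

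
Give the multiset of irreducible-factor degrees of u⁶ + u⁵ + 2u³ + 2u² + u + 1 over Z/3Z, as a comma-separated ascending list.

1, 2, 3

Write h(u) = u⁶ + u⁵ + 2u³ + 2u² + u + 1.
Roots in Z/3Z: h(0) = 1; h(1) = 2; h(2) = 0 → root.
Linear factors from roots: (u + 1).
Complete factorization: h(u) = (u + 1)·(u² + u + 2)·(u³ + 2u² + 2u + 2).
Factor degrees with multiplicity: 1 + 2 + 3 = 6.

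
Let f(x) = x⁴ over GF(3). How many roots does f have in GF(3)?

Evaluate at each of the 3 elements of GF(3):
f(0) = 0 → root; f(1) = 1; f(2) = 1.
Roots: {0}.

1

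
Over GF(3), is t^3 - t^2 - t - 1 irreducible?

Write P(t) = t^3 - t^2 - t - 1.
Check for roots in GF(3): P(0) = 2; P(1) = 1; P(2) = 1.
No roots. A degree-3 polynomial over a field with no linear factor is irreducible.

Yes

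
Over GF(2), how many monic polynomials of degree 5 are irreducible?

The number of monic irreducibles of degree 5 over GF(2) is (1/5)·Σ_{d∣5} μ(5/d) 2^d.
Divisors of 5: 1, 5; μ(5/d) for each: -1, 1.
Σ = − 2^1 + 2^5 = 30.
N = 30/5 = 6.

6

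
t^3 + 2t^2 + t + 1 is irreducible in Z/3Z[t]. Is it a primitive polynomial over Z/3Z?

Yes

Write f(t) = t^3 + 2t^2 + t + 1.
|GF(3^3)^×| = 3^3 − 1 = 26. Prime factorization: 26 = 2·13.
f is primitive ⇔ t has order 26 in GF(3)[t]/(f), i.e. t^(26/q) ≠ 1 for each prime q | 26.
t^(13) mod f = 2.
t^(2) mod f = t^2.
None equal 1, so t has full order 26; f is primitive.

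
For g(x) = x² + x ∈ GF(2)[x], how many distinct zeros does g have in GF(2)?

Evaluate at each of the 2 elements of GF(2):
g(0) = 0 → root; g(1) = 0 → root.
Roots: {0, 1}.

2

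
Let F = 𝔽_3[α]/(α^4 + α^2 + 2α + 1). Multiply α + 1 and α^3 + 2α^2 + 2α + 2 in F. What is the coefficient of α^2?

0

Multiply in 𝔽_3[α]: (α + 1)·(α^3 + 2α^2 + 2α + 2) = α^4 + α^2 + α + 2.
Reduce using α^4 ≡ 2α^2 + α + 2 (mod α^4 + α^2 + 2α + 1).
Reduced: 2α + 1.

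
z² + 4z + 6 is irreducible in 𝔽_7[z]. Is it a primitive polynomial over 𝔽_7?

No

Write f(z) = z² + 4z + 6.
|GF(7^2)^×| = 7^2 − 1 = 48. Prime factorization: 48 = 2^4·3.
f is primitive ⇔ z has order 48 in GF(7)[z]/(f), i.e. z^(48/q) ≠ 1 for each prime q | 48.
z^(24) mod f = 6.
z^(16) mod f = 1
Since z^(16) = 1, the order of z divides 16 < 48; not primitive.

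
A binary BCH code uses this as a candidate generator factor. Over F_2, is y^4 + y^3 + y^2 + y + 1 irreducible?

Write h(y) = y^4 + y^3 + y^2 + y + 1.
Check for roots in F_2: h(0) = 1; h(1) = 1.
No roots, so no linear factors.
Monic irreducibles of degree 2 over GF(2): y^2 + y + 1.
None of them divide h (all give nonzero remainder).
No irreducible factor of degree ≤ 2 exists, so h is irreducible over GF(2).

Yes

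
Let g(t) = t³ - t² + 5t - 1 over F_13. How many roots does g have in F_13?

2

Evaluate at each of the 13 elements of F_13:
g(0) = 12; g(1) = 4; g(2) = 0 → root; g(3) = 6; g(4) = 2; g(5) = 7; g(6) = 1; g(7) = 3; g(8) = 6; g(9) = 3; g(10) = 0 → root; g(11) = 3; g(12) = 5.
Roots: {2, 10}.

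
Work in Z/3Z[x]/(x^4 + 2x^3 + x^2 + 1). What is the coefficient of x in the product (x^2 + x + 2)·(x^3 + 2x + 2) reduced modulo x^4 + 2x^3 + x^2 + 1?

Multiply in Z/3Z[x]: (x^2 + x + 2)·(x^3 + 2x + 2) = x^5 + x^4 + x^3 + x^2 + 1.
Reduce using x^4 ≡ x^3 + 2x^2 + 2 (mod x^4 + 2x^3 + x^2 + 1).
Reduced: 2x^3 + 2x^2 + 2x + 2.

2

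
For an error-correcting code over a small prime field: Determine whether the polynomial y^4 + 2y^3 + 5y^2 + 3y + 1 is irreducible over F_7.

Yes

Write P(y) = y^4 + 2y^3 + 5y^2 + 3y + 1.
Check for roots in F_7: P(0) = 1; P(1) = 5; P(2) = 3; P(3) = 1; P(4) = 1; P(5) = 1; P(6) = 2.
No roots, so no linear factors.
Degree-2 irreducible divisors: test the 21 monic irreducibles of degree 2 over GF(7).
None of them divide P (all give nonzero remainder).
No irreducible factor of degree ≤ 2 exists, so P is irreducible over GF(7).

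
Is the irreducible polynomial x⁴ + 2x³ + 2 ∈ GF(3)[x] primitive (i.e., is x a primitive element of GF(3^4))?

Write f(x) = x⁴ + 2x³ + 2.
|GF(3^4)^×| = 3^4 − 1 = 80. Prime factorization: 80 = 2^4·5.
f is primitive ⇔ x has order 80 in GF(3)[x]/(f), i.e. x^(80/q) ≠ 1 for each prime q | 80.
x^(40) mod f = 2.
x^(16) mod f = 2x² + x + 2.
None equal 1, so x has full order 80; f is primitive.

Yes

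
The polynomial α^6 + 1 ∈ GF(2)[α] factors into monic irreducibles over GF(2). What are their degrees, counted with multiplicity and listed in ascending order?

Write g(α) = α^6 + 1.
Roots in GF(2): g(0) = 1; g(1) = 0 → root.
Linear factors from roots: (α + 1).
Complete factorization: g(α) = (α + 1)^2·(α^2 + α + 1)^2.
Factor degrees with multiplicity: 1 + 1 + 2 + 2 = 6.

1, 1, 2, 2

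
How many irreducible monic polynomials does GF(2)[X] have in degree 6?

x^(2^6) − x is the product of all monic irreducibles of degree dividing 6; Möbius inversion gives N = (1/6) Σ μ(6/d)·2^d.
Divisors of 6: 1, 2, 3, 6; μ(6/d) for each: 1, -1, -1, 1.
Σ = 2^1 − 2^2 − 2^3 + 2^6 = 54.
N = 54/6 = 9.

9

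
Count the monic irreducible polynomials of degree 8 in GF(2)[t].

30

The number of monic irreducibles of degree 8 over GF(2) is (1/8)·Σ_{d∣8} μ(8/d) 2^d.
Divisors of 8: 1, 2, 4, 8; μ(8/d) for each: 0, 0, -1, 1.
Σ = − 2^4 + 2^8 = 240.
N = 240/8 = 30.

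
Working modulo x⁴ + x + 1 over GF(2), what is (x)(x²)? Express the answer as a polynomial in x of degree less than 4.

Multiply in GF(2)[x]: (x)·(x²) = x³.
Reduced: x³.

x^3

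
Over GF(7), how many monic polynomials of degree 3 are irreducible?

112

x^(7^3) − x is the product of all monic irreducibles of degree dividing 3; Möbius inversion gives N = (1/3) Σ μ(3/d)·7^d.
Divisors of 3: 1, 3; μ(3/d) for each: -1, 1.
Σ = − 7^1 + 7^3 = 336.
N = 336/3 = 112.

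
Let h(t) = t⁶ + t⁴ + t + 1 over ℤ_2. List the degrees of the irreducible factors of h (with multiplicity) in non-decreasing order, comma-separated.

1, 2, 3

Roots in ℤ_2: h(0) = 1; h(1) = 0 → root.
Linear factors from roots: (t + 1).
Complete factorization: h(t) = (t + 1)·(t² + t + 1)·(t³ + t + 1).
Factor degrees with multiplicity: 1 + 2 + 3 = 6.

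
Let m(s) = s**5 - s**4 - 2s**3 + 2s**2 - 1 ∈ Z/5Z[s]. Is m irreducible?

Check for roots in Z/5Z: m(0) = 4; m(1) = 4; m(2) = 2; m(3) = 0 → root; m(4) = 1.
m(3) = 0, so (s − 3) divides m(s); m is reducible.

No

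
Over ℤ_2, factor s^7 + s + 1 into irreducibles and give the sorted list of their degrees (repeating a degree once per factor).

Write f(s) = s^7 + s + 1.
Roots in ℤ_2: f(0) = 1; f(1) = 1.
Complete factorization: f(s) = (s^7 + s + 1).
Factor degrees with multiplicity: 7 = 7.

7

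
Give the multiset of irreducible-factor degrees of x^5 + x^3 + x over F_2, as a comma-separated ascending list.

1, 2, 2

Write g(x) = x^5 + x^3 + x.
Roots in F_2: g(0) = 0 → root; g(1) = 1.
Linear factors from roots: (x).
Complete factorization: g(x) = (x)·(x^2 + x + 1)^2.
Factor degrees with multiplicity: 1 + 2 + 2 = 5.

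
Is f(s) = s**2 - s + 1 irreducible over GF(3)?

Check for roots in GF(3): f(0) = 1; f(1) = 1; f(2) = 0 → root.
f(2) = 0, so (s − 2) divides f(s); f is reducible.

No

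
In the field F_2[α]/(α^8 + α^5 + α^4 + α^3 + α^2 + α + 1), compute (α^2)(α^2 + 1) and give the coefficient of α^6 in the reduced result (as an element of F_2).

Multiply in F_2[α]: (α^2)·(α^2 + 1) = α^4 + α^2.
Reduced: α^4 + α^2.

0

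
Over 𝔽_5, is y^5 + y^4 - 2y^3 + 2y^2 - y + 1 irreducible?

Write g(y) = y^5 + y^4 - 2y^3 + 2y^2 - y + 1.
Check for roots in 𝔽_5: g(0) = 1; g(1) = 2; g(2) = 4; g(3) = 1; g(4) = 1.
No roots, so no linear factors.
Degree-2 irreducible divisors: test the 10 monic irreducibles of degree 2 over GF(5).
None of them divide g (all give nonzero remainder).
No irreducible factor of degree ≤ 2 exists, so g is irreducible over GF(5).

Yes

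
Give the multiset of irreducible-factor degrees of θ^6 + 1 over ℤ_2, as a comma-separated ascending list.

1, 1, 2, 2

Write h(θ) = θ^6 + 1.
Roots in ℤ_2: h(0) = 1; h(1) = 0 → root.
Linear factors from roots: (θ + 1).
Complete factorization: h(θ) = (θ + 1)^2·(θ^2 + θ + 1)^2.
Factor degrees with multiplicity: 1 + 1 + 2 + 2 = 6.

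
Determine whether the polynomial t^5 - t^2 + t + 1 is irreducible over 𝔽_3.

Write P(t) = t^5 - t^2 + t + 1.
Check for roots in 𝔽_3: P(0) = 1; P(1) = 2; P(2) = 1.
No roots, so no linear factors.
Monic irreducibles of degree 2 over GF(3): t^2 + 1, t^2 + t - 1, t^2 - t - 1.
None of them divide P (all give nonzero remainder).
No irreducible factor of degree ≤ 2 exists, so P is irreducible over GF(3).

Yes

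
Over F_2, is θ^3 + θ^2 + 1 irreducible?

Yes

Write h(θ) = θ^3 + θ^2 + 1.
Check for roots in F_2: h(0) = 1; h(1) = 1.
No roots. A degree-3 polynomial over a field with no linear factor is irreducible.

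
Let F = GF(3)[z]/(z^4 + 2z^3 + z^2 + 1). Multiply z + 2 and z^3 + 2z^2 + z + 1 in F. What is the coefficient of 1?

1

Multiply in GF(3)[z]: (z + 2)·(z^3 + 2z^2 + z + 1) = z^4 + z^3 + 2z^2 + 2.
Reduce using z^4 ≡ z^3 + 2z^2 + 2 (mod z^4 + 2z^3 + z^2 + 1).
Reduced: 2z^3 + z^2 + 1.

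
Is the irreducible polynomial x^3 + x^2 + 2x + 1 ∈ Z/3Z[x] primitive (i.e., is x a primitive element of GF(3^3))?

Write f(x) = x^3 + x^2 + 2x + 1.
|GF(3^3)^×| = 3^3 − 1 = 26. Prime factorization: 26 = 2·13.
f is primitive ⇔ x has order 26 in GF(3)[x]/(f), i.e. x^(26/q) ≠ 1 for each prime q | 26.
x^(13) mod f = 2.
x^(2) mod f = x^2.
None equal 1, so x has full order 26; f is primitive.

Yes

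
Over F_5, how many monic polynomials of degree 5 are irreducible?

624

By the necklace-counting formula, N_5(5) = (1/5) Σ_{d|5} μ(5/d)·5^d.
Divisors of 5: 1, 5; μ(5/d) for each: -1, 1.
Σ = − 5^1 + 5^5 = 3120.
N = 3120/5 = 624.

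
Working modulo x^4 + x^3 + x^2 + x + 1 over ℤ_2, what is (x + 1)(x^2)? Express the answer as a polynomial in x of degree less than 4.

Multiply in ℤ_2[x]: (x + 1)·(x^2) = x^3 + x^2.
Reduced: x^3 + x^2.

x^3 + x^2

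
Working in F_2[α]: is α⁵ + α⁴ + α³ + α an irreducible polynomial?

Write P(α) = α⁵ + α⁴ + α³ + α.
Check for roots in F_2: P(0) = 0 → root; P(1) = 0 → root.
P(0) = 0, so (α) divides P(α); P is reducible.

No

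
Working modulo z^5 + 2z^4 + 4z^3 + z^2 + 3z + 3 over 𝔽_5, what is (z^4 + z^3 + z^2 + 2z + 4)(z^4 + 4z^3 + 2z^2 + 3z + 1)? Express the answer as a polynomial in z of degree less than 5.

Multiply in 𝔽_5[z]: (z^4 + z^3 + z^2 + 2z + 4)·(z^4 + 4z^3 + 2z^2 + 3z + 1) = z^8 + 2z^6 + z^5 + 3z^4 + 4z^3 + 4z + 4.
Reduce using z^5 ≡ 3z^4 + z^3 + 4z^2 + 2z + 2 (mod z^5 + 2z^4 + 4z^3 + z^2 + 3z + 3).
Reduced: z^4 + 4z^3 + z^2 + z + 2.

z^4 + 4z^3 + z^2 + z + 2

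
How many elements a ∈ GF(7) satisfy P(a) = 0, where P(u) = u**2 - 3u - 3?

Evaluate at each of the 7 elements of GF(7):
P(0) = 4; P(1) = 2; P(2) = 2; P(3) = 4; P(4) = 1; P(5) = 0 → root; P(6) = 1.
Roots: {5}.

1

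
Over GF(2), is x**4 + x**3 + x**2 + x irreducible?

No

Write g(x) = x**4 + x**3 + x**2 + x.
Check for roots in GF(2): g(0) = 0 → root; g(1) = 0 → root.
g(0) = 0, so (x) divides g(x); g is reducible.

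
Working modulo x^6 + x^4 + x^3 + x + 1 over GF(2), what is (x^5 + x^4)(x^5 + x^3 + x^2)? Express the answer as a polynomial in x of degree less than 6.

Multiply in GF(2)[x]: (x^5 + x^4)·(x^5 + x^3 + x^2) = x^10 + x^9 + x^8 + x^6.
Reduce using x^6 ≡ x^4 + x^3 + x + 1 (mod x^6 + x^4 + x^3 + x + 1).
Reduced: x^5 + x^3.

x^5 + x^3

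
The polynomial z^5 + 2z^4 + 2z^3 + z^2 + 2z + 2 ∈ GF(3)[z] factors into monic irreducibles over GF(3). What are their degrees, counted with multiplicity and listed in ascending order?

1, 1, 1, 2

Write h(z) = z^5 + 2z^4 + 2z^3 + z^2 + 2z + 2.
Roots in GF(3): h(0) = 2; h(1) = 1; h(2) = 0 → root.
Linear factors from roots: (z + 1).
Complete factorization: h(z) = (z + 1)^3·(z^2 + 2z + 2).
Factor degrees with multiplicity: 1 + 1 + 1 + 2 = 5.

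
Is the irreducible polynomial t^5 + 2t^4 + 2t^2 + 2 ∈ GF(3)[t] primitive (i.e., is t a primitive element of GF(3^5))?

No

Write f(t) = t^5 + 2t^4 + 2t^2 + 2.
|GF(3^5)^×| = 3^5 − 1 = 242. Prime factorization: 242 = 2·11^2.
f is primitive ⇔ t has order 242 in GF(3)[t]/(f), i.e. t^(242/q) ≠ 1 for each prime q | 242.
t^(121) mod f = 1
t^(22) mod f = t^4 + t^3 + 2t^2.
Since t^(121) = 1, the order of t divides 121 < 242; not primitive.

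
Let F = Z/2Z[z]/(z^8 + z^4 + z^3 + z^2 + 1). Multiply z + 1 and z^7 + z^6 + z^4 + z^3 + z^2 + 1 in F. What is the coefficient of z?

Multiply in Z/2Z[z]: (z + 1)·(z^7 + z^6 + z^4 + z^3 + z^2 + 1) = z^8 + z^6 + z^5 + z^2 + z + 1.
Reduce using z^8 ≡ z^4 + z^3 + z^2 + 1 (mod z^8 + z^4 + z^3 + z^2 + 1).
Reduced: z^6 + z^5 + z^4 + z^3 + z.

1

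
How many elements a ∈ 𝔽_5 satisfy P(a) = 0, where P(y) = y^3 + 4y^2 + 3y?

3

Evaluate at each of the 5 elements of 𝔽_5:
P(0) = 0 → root; P(1) = 3; P(2) = 0 → root; P(3) = 2; P(4) = 0 → root.
Roots: {0, 2, 4}.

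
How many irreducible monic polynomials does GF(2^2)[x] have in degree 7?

Gauss's count: N_{4}(7) = (1/7) Σ_{d|7} μ(7/d)·4^d.
Divisors of 7: 1, 7; μ(7/d) for each: -1, 1.
Σ = − 4^1 + 4^7 = 16380.
N = 16380/7 = 2340.

2340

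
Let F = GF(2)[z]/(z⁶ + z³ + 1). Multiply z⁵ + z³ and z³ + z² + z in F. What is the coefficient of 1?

Multiply in GF(2)[z]: (z⁵ + z³)·(z³ + z² + z) = z⁸ + z⁷ + z⁵ + z⁴.
Reduce using z⁶ ≡ z³ + 1 (mod z⁶ + z³ + 1).
Reduced: z² + z.

0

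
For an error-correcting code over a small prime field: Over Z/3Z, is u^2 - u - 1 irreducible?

Yes

Write m(u) = u^2 - u - 1.
Check for roots in Z/3Z: m(0) = 2; m(1) = 2; m(2) = 1.
No roots. A degree-2 polynomial over a field with no linear factor is irreducible.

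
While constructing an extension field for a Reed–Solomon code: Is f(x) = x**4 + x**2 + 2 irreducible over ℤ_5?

Yes

Check for roots in ℤ_5: f(0) = 2; f(1) = 4; f(2) = 2; f(3) = 2; f(4) = 4.
No roots, so no linear factors.
Degree-2 irreducible divisors: test the 10 monic irreducibles of degree 2 over GF(5).
None of them divide f (all give nonzero remainder).
No irreducible factor of degree ≤ 2 exists, so f is irreducible over GF(5).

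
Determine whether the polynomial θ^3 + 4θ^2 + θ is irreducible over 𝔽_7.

No

Write m(θ) = θ^3 + 4θ^2 + θ.
Check for roots in 𝔽_7: m(0) = 0 → root; m(1) = 6; m(2) = 5; m(3) = 3; m(4) = 6; m(5) = 6; m(6) = 2.
m(0) = 0, so (θ) divides m(θ); m is reducible.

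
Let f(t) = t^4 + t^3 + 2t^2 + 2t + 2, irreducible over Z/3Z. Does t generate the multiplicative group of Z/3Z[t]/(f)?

|GF(3^4)^×| = 3^4 − 1 = 80. Prime factorization: 80 = 2^4·5.
f is primitive ⇔ t has order 80 in GF(3)[t]/(f), i.e. t^(80/q) ≠ 1 for each prime q | 80.
t^(40) mod f = 2.
t^(16) mod f = t^2 + t.
None equal 1, so t has full order 80; f is primitive.

Yes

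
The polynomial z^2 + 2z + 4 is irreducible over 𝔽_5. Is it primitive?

No

Write f(z) = z^2 + 2z + 4.
|GF(5^2)^×| = 5^2 − 1 = 24. Prime factorization: 24 = 2^3·3.
f is primitive ⇔ z has order 24 in GF(5)[z]/(f), i.e. z^(24/q) ≠ 1 for each prime q | 24.
z^(12) mod f = 1
z^(8) mod f = 2z + 4.
Since z^(12) = 1, the order of z divides 12 < 24; not primitive.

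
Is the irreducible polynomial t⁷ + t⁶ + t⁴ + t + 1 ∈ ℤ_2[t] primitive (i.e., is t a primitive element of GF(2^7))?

Write f(t) = t⁷ + t⁶ + t⁴ + t + 1.
|GF(2^7)^×| = 2^7 − 1 = 127. Prime factorization: 127 = 127.
f is primitive ⇔ t has order 127 in GF(2)[t]/(f), i.e. t^(127/q) ≠ 1 for each prime q | 127.
t^(1) mod f = t.
None equal 1, so t has full order 127; f is primitive.

Yes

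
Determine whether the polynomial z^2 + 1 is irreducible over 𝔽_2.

Write g(z) = z^2 + 1.
Check for roots in 𝔽_2: g(0) = 1; g(1) = 0 → root.
g(1) = 0, so (z − 1) divides g(z); g is reducible.

No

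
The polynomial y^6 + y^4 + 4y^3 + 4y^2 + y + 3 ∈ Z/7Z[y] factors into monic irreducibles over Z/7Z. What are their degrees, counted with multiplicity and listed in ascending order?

1, 1, 4

Write g(y) = y^6 + y^4 + 4y^3 + 4y^2 + y + 3.
Linear factors from roots: (y + 6), (y + 5).
Complete factorization: g(y) = (y + 5)·(y + 6)·(y^4 + 3y^3 + y^2 + y + 5).
Factor degrees with multiplicity: 1 + 1 + 4 = 6.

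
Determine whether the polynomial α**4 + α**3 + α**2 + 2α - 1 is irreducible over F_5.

Yes

Write h(α) = α**4 + α**3 + α**2 + 2α - 1.
Check for roots in F_5: h(0) = 4; h(1) = 4; h(2) = 1; h(3) = 2; h(4) = 3.
No roots, so no linear factors.
Degree-2 irreducible divisors: test the 10 monic irreducibles of degree 2 over GF(5).
None of them divide h (all give nonzero remainder).
No irreducible factor of degree ≤ 2 exists, so h is irreducible over GF(5).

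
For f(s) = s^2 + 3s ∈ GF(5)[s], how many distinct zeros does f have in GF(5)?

2

Evaluate at each of the 5 elements of GF(5):
f(0) = 0 → root; f(1) = 4; f(2) = 0 → root; f(3) = 3; f(4) = 3.
Roots: {0, 2}.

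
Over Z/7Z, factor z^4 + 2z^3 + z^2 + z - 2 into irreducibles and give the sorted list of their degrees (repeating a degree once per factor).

Write g(z) = z^4 + 2z^3 + z^2 + z - 2.
Linear factors from roots: (z + 2).
Complete factorization: g(z) = (z + 2)·(z^3 + z - 1).
Factor degrees with multiplicity: 1 + 3 = 4.

1, 3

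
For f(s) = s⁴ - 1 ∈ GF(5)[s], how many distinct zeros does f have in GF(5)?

Evaluate at each of the 5 elements of GF(5):
f(0) = 4; f(1) = 0 → root; f(2) = 0 → root; f(3) = 0 → root; f(4) = 0 → root.
Roots: {1, 2, 3, 4}.

4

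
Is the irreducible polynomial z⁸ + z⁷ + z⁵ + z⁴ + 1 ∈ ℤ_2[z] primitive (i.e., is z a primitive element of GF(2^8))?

No

Write f(z) = z⁸ + z⁷ + z⁵ + z⁴ + 1.
|GF(2^8)^×| = 2^8 − 1 = 255. Prime factorization: 255 = 3·5·17.
f is primitive ⇔ z has order 255 in GF(2)[z]/(f), i.e. z^(255/q) ≠ 1 for each prime q | 255.
z^(85) mod f = z⁷ + z⁶ + z³ + z² + 1.
z^(51) mod f = 1
z^(15) mod f = z⁵ + z⁴ + z + 1.
Since z^(51) = 1, the order of z divides 51 < 255; not primitive.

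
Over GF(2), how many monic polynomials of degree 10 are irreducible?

99

Gauss's count: N_{2}(10) = (1/10) Σ_{d|10} μ(10/d)·2^d.
Divisors of 10: 1, 2, 5, 10; μ(10/d) for each: 1, -1, -1, 1.
Σ = 2^1 − 2^2 − 2^5 + 2^10 = 990.
N = 990/10 = 99.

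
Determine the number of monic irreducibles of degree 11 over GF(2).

186

x^(2^11) − x is the product of all monic irreducibles of degree dividing 11; Möbius inversion gives N = (1/11) Σ μ(11/d)·2^d.
Divisors of 11: 1, 11; μ(11/d) for each: -1, 1.
Σ = − 2^1 + 2^11 = 2046.
N = 2046/11 = 186.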